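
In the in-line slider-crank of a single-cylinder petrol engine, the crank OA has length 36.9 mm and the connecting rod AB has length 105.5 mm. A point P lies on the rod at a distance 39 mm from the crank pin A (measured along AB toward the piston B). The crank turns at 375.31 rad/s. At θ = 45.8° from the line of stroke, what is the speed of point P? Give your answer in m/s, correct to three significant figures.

12.4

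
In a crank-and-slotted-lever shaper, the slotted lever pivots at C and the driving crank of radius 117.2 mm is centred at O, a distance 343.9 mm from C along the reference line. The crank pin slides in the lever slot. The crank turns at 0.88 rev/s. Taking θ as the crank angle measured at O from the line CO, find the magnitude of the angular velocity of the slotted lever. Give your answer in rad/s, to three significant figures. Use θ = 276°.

0.707

ω = 5.529 rad/s (from 0.88 rev/s).
Crank pin A relative to C: A = (d + r cosθ, r sinθ); lever angle φ = atan2(r sinθ, d + r cosθ).
Differentiating tanφ: φ̇ = rω(d cosθ + r)/(d² + r² + 2dr cosθ).
d² + r² + 2dr cosθ = |CA|² = 0.140429 m²;  d cosθ + r = +0.15315 m.
|ω_lever| = |0.1172·5.529·+0.15315| / 0.140429 = 0.70671 rad/s.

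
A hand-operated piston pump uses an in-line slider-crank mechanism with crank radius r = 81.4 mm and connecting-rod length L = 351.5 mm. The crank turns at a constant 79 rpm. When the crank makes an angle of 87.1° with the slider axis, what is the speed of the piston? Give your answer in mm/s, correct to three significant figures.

ω = 2π·79/60 = 8.273 rad/s
For an in-line slider-crank, x = r cosθ + √(L² − r² sin²θ), so v = −rω sinθ·[1 + r cosθ/√(L² − r² sin²θ)].
With r = 0.0814 m, L = 0.3515 m, θ = 87.1°: √(L² − r² sin²θ) = 0.34197 m.
v = −0.0814·8.273·0.99872·[1 + 0.0814·0.05059/0.34197] = -0.68065 m/s.
|v| = 0.68065 m/s = 680.65 mm/s.

681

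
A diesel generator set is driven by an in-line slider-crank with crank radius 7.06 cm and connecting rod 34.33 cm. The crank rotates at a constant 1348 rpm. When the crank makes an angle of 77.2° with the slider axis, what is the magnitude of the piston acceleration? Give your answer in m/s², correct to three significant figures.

ω = 2π·1348/60 = 141.2 rad/s
x(θ) = r cosθ + √(L² − r² sin²θ); with ω constant, a = ω²·d²x/dθ².
d²x/dθ² = −r cosθ − r²(cos2θ)/√u − r⁴ sin²2θ/(4u^{3/2}),  u = L² − r² sin²θ = 0.113115 m².
Substituting r = 0.0706 m, L = 0.3433 m, θ = 77.2°: d²x/dθ² = -0.0023066 m.
a = ω²·d²x/dθ² = (141.2)²·(-0.0023066) = -45.964 m/s²;  |a| = 45.964 m/s².

46.0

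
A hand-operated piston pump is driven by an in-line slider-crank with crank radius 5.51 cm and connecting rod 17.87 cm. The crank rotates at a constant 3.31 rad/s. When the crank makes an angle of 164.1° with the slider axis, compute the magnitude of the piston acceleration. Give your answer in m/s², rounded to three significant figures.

0.421

ω = 3.31 rad/s
x(θ) = r cosθ + √(L² − r² sin²θ); with ω constant, a = ω²·d²x/dθ².
d²x/dθ² = −r cosθ − r²(cos2θ)/√u − r⁴ sin²2θ/(4u^{3/2}),  u = L² − r² sin²θ = 0.0317058 m².
Substituting r = 0.0551 m, L = 0.1787 m, θ = 164.1°: d²x/dθ² = +0.038388 m.
a = ω²·d²x/dθ² = (3.31)²·(+0.038388) = +0.42058 m/s²;  |a| = 0.42058 m/s².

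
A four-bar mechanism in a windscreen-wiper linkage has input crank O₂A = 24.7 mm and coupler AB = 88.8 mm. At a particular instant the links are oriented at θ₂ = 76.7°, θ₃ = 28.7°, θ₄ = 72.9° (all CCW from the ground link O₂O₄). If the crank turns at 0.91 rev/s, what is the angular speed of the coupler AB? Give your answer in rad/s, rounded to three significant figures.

0.151

ω₂ = 5.718 rad/s (from 0.91 rev/s).
Differentiating the loop-closure r₂e^{iθ₂}+r₃e^{iθ₃}=r₁+r₄e^{iθ₄} gives r₂ω₂e^{iθ₂}+r₃ω₃e^{iθ₃}=r₄ω₄e^{iθ₄}.
Eliminating the other unknown: ω₃ = r₂ω₂ sin(θ₄−θ₂) / [r₃ sin(θ₃−θ₄)].
Numerator sine = -0.06627; denominator sine = -0.69717.
Result = 0.0247·5.718·(-0.06627) / (0.0888·(-0.69717)) = +0.15119 rad/s; magnitude 0.15119 rad/s.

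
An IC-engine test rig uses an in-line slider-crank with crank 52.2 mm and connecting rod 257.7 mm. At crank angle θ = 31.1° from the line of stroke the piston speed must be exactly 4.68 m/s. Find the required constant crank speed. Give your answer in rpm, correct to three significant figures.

1410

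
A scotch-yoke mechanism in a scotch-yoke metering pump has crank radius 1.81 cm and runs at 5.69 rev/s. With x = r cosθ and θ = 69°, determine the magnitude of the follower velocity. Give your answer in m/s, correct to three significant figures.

ω = 35.75 rad/s (from 5.69 rev/s).
x = r cosθ ⇒ ẋ = −rω sinθ.
|v| = rω|sinθ| = 0.0181·35.75·|sin 69°| = 0.60412 m/s.

0.604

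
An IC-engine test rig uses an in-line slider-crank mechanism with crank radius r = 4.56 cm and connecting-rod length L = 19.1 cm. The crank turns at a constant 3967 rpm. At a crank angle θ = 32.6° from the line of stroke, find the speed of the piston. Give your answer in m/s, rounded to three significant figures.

ω = 2π·3967/60 = 415.4 rad/s
For an in-line slider-crank, x = r cosθ + √(L² − r² sin²θ), so v = −rω sinθ·[1 + r cosθ/√(L² − r² sin²θ)].
With r = 0.0456 m, L = 0.191 m, θ = 32.6°: √(L² − r² sin²θ) = 0.18941 m.
v = −0.0456·415.4·0.53877·[1 + 0.0456·0.84245/0.18941] = -12.276 m/s.
|v| = 12.276 m/s.

12.3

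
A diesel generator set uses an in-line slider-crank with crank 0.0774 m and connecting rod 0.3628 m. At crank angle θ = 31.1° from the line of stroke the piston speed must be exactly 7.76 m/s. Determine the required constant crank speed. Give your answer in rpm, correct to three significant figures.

For an in-line slider-crank, |v_piston| = rω|sinθ|·[1 + r cosθ/√(L² − r² sin²θ)].
With r = 0.0774 m, L = 0.3628 m, θ = 31.1°: the bracketed kinematic factor |dx/dθ| = 0.047328 m.
ω = v/|dx/dθ| = 7.76/0.047328 = 163.96 rad/s.
N = 60ω/(2π) = 1565.7 rpm.

1570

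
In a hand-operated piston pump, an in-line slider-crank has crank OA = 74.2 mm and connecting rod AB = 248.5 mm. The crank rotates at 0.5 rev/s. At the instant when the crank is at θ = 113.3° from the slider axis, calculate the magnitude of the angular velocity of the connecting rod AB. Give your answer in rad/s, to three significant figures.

ω = 3.142 rad/s (converted from 0.5 rev/s).
The rod makes angle φ with the slider axis where L sinφ = r sinθ; differentiating, L cosφ·φ̇ = r ω cosθ.
L cosφ = √(L² − r² sin²θ) = 0.23897 m.
|ω_rod| = r ω |cosθ| / √(L² − r² sin²θ) = 0.0742·3.142·0.39555/0.23897 = 0.38584 rad/s.

0.386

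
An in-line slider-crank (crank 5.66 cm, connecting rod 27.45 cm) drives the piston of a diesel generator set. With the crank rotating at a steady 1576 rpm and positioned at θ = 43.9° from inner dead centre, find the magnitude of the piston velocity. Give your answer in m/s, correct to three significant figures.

ω = 2π·1576/60 = 165 rad/s
For an in-line slider-crank, x = r cosθ + √(L² − r² sin²θ), so v = −rω sinθ·[1 + r cosθ/√(L² − r² sin²θ)].
With r = 0.0566 m, L = 0.2745 m, θ = 43.9°: √(L² − r² sin²θ) = 0.27168 m.
v = −0.0566·165·0.69340·[1 + 0.0566·0.72055/0.27168] = -7.4495 m/s.
|v| = 7.4495 m/s.

7.45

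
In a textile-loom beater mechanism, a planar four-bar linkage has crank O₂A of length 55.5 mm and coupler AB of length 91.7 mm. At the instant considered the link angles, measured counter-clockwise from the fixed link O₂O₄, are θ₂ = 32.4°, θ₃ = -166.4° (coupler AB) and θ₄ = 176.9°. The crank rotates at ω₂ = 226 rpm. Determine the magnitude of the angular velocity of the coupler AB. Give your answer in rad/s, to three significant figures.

28.9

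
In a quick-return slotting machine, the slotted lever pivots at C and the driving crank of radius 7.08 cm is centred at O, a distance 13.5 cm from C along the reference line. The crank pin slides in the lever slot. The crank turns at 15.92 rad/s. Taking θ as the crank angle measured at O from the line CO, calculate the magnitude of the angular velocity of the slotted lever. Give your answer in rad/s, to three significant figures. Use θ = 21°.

5.40

ω = 15.92 rad/s
Crank pin A relative to C: A = (d + r cosθ, r sinθ); lever angle φ = atan2(r sinθ, d + r cosθ).
Differentiating tanφ: φ̇ = rω(d cosθ + r)/(d² + r² + 2dr cosθ).
d² + r² + 2dr cosθ = |CA|² = 0.041084 m²;  d cosθ + r = +0.19683 m.
|ω_lever| = |0.0708·15.92·+0.19683| / 0.041084 = 5.4001 rad/s.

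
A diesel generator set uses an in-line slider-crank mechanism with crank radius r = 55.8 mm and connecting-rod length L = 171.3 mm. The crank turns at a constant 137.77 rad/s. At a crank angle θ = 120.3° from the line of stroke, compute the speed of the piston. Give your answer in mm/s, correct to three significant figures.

5500

ω = 137.8 rad/s
For an in-line slider-crank, x = r cosθ + √(L² − r² sin²θ), so v = −rω sinθ·[1 + r cosθ/√(L² − r² sin²θ)].
With r = 0.0558 m, L = 0.1713 m, θ = 120.3°: √(L² − r² sin²θ) = 0.16439 m.
v = −0.0558·137.8·0.86340·[1 + 0.0558·-0.50453/0.16439] = -5.5007 m/s.
|v| = 5.5007 m/s = 5500.7 mm/s.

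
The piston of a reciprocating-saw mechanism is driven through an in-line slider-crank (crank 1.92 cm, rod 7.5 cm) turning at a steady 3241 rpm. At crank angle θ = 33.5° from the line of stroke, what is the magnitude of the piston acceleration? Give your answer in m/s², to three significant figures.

2080

ω = 2π·3241/60 = 339.4 rad/s
x(θ) = r cosθ + √(L² − r² sin²θ); with ω constant, a = ω²·d²x/dθ².
d²x/dθ² = −r cosθ − r²(cos2θ)/√u − r⁴ sin²2θ/(4u^{3/2}),  u = L² − r² sin²θ = 0.0055127 m².
Substituting r = 0.0192 m, L = 0.075 m, θ = 33.5°: d²x/dθ² = -0.018021 m.
a = ω²·d²x/dθ² = (339.4)²·(-0.018021) = -2075.8 m/s²;  |a| = 2075.8 m/s².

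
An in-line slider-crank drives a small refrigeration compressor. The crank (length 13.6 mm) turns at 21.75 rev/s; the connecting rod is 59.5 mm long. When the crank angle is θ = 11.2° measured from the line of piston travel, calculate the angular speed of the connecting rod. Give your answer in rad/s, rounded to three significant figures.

ω = 136.7 rad/s (converted from 21.75 rev/s).
The rod makes angle φ with the slider axis where L sinφ = r sinθ; differentiating, L cosφ·φ̇ = r ω cosθ.
L cosφ = √(L² − r² sin²θ) = 0.059441 m.
|ω_rod| = r ω |cosθ| / √(L² − r² sin²θ) = 0.0136·136.7·0.98096/0.059441 = 30.672 rad/s.

30.7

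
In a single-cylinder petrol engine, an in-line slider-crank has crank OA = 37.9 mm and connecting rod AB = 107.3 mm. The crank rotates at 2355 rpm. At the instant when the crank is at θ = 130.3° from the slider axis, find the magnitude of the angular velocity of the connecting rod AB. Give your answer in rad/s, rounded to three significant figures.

58.5

ω = 246.6 rad/s (converted from 2355 rpm).
The rod makes angle φ with the slider axis where L sinφ = r sinθ; differentiating, L cosφ·φ̇ = r ω cosθ.
L cosφ = √(L² − r² sin²θ) = 0.10333 m.
|ω_rod| = r ω |cosθ| / √(L² − r² sin²θ) = 0.0379·246.6·0.64679/0.10333 = 58.503 rad/s.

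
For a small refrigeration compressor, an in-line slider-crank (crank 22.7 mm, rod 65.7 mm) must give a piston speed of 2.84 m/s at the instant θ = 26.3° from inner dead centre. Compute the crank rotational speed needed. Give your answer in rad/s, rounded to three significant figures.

For an in-line slider-crank, |v_piston| = rω|sinθ|·[1 + r cosθ/√(L² − r² sin²θ)].
With r = 0.0227 m, L = 0.0657 m, θ = 26.3°: the bracketed kinematic factor |dx/dθ| = 0.01321 m.
ω = v/|dx/dθ| = 2.84/0.01321 = 214.99 rad/s.

215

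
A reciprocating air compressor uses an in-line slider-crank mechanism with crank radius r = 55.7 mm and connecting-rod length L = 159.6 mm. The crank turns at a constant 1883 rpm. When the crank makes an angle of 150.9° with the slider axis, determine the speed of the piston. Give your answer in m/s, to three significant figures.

3.69

ω = 2π·1883/60 = 197.2 rad/s
For an in-line slider-crank, x = r cosθ + √(L² − r² sin²θ), so v = −rω sinθ·[1 + r cosθ/√(L² − r² sin²θ)].
With r = 0.0557 m, L = 0.1596 m, θ = 150.9°: √(L² − r² sin²θ) = 0.15728 m.
v = −0.0557·197.2·0.48634·[1 + 0.0557·-0.87377/0.15728] = -3.6887 m/s.
|v| = 3.6887 m/s.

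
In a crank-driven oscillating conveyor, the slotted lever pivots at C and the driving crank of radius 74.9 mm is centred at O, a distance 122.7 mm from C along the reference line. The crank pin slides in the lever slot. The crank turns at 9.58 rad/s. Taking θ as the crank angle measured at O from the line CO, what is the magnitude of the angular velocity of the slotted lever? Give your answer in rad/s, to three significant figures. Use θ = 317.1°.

ω = 9.58 rad/s
Crank pin A relative to C: A = (d + r cosθ, r sinθ); lever angle φ = atan2(r sinθ, d + r cosθ).
Differentiating tanφ: φ̇ = rω(d cosθ + r)/(d² + r² + 2dr cosθ).
d² + r² + 2dr cosθ = |CA|² = 0.0341298 m²;  d cosθ + r = +0.16478 m.
|ω_lever| = |0.0749·9.58·+0.16478| / 0.0341298 = 3.4644 rad/s.

3.46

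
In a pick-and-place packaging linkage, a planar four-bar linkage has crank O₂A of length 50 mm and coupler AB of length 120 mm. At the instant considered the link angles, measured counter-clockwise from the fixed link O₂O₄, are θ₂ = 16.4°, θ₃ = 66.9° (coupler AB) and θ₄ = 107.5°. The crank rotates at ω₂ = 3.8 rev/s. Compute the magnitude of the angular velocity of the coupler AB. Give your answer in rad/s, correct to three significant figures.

15.3

ω₂ = 23.88 rad/s (from 3.8 rev/s).
Differentiating the loop-closure r₂e^{iθ₂}+r₃e^{iθ₃}=r₁+r₄e^{iθ₄} gives r₂ω₂e^{iθ₂}+r₃ω₃e^{iθ₃}=r₄ω₄e^{iθ₄}.
Eliminating the other unknown: ω₃ = r₂ω₂ sin(θ₄−θ₂) / [r₃ sin(θ₃−θ₄)].
Numerator sine = +0.99982; denominator sine = -0.65077.
Result = 0.05·23.88·(+0.99982) / (0.12·(-0.65077)) = -15.284 rad/s; magnitude 15.284 rad/s.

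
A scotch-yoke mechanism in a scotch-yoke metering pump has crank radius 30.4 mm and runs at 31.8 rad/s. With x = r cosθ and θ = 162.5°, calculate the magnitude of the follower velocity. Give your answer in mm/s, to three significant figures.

ω = 31.8 rad/s
x = r cosθ ⇒ ẋ = −rω sinθ.
|v| = rω|sinθ| = 0.0304·31.8·|sin 162.5°| = 0.2907 m/s = 290.7 mm/s.

291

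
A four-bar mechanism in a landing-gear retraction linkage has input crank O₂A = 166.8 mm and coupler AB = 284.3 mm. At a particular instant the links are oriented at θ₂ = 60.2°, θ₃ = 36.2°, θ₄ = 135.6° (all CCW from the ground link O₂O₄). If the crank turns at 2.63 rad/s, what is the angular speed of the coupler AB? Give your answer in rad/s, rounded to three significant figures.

1.51

ω₂ = 2.63 rad/s
Differentiating the loop-closure r₂e^{iθ₂}+r₃e^{iθ₃}=r₁+r₄e^{iθ₄} gives r₂ω₂e^{iθ₂}+r₃ω₃e^{iθ₃}=r₄ω₄e^{iθ₄}.
Eliminating the other unknown: ω₃ = r₂ω₂ sin(θ₄−θ₂) / [r₃ sin(θ₃−θ₄)].
Numerator sine = +0.96771; denominator sine = -0.98657.
Result = 0.1668·2.63·(+0.96771) / (0.2843·(-0.98657)) = -1.5135 rad/s; magnitude 1.5135 rad/s.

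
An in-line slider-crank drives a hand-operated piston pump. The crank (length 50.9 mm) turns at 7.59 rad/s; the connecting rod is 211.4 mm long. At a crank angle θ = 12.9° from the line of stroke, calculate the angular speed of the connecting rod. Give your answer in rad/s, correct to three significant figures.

ω = 7.59 rad/s
The rod makes angle φ with the slider axis where L sinφ = r sinθ; differentiating, L cosφ·φ̇ = r ω cosθ.
L cosφ = √(L² − r² sin²θ) = 0.21109 m.
|ω_rod| = r ω |cosθ| / √(L² − r² sin²θ) = 0.0509·7.59·0.97476/0.21109 = 1.7839 rad/s.

1.78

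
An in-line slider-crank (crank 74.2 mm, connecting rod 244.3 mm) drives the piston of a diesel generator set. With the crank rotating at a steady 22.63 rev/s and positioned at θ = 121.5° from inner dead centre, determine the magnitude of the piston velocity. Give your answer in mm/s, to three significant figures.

7520

ω = 2π·22.6 = 142.2 rad/s
For an in-line slider-crank, x = r cosθ + √(L² − r² sin²θ), so v = −rω sinθ·[1 + r cosθ/√(L² − r² sin²θ)].
With r = 0.0742 m, L = 0.2443 m, θ = 121.5°: √(L² − r² sin²θ) = 0.23597 m.
v = −0.0742·142.2·0.85264·[1 + 0.0742·-0.52250/0.23597] = -7.5177 m/s.
|v| = 7.5177 m/s = 7517.7 mm/s.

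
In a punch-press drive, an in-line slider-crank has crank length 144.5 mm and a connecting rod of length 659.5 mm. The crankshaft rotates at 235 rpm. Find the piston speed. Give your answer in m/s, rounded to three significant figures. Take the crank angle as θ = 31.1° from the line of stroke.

ω = 2π·235/60 = 24.61 rad/s
For an in-line slider-crank, x = r cosθ + √(L² − r² sin²θ), so v = −rω sinθ·[1 + r cosθ/√(L² − r² sin²θ)].
With r = 0.1445 m, L = 0.6595 m, θ = 31.1°: √(L² − r² sin²θ) = 0.65526 m.
v = −0.1445·24.61·0.51653·[1 + 0.1445·0.85627/0.65526] = -2.1836 m/s.
|v| = 2.1836 m/s.

2.18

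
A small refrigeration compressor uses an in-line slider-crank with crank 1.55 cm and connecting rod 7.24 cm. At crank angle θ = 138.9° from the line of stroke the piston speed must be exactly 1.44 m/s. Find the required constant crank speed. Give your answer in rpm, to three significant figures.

1610

For an in-line slider-crank, |v_piston| = rω|sinθ|·[1 + r cosθ/√(L² − r² sin²θ)].
With r = 0.0155 m, L = 0.0724 m, θ = 138.9°: the bracketed kinematic factor |dx/dθ| = 0.008529 m.
ω = v/|dx/dθ| = 1.44/0.008529 = 168.84 rad/s.
N = 60ω/(2π) = 1612.3 rpm.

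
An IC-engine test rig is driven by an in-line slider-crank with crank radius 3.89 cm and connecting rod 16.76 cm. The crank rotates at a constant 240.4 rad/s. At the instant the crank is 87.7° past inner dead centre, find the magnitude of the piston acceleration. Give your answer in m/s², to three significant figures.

444

ω = 240.4 rad/s
x(θ) = r cosθ + √(L² − r² sin²θ); with ω constant, a = ω²·d²x/dθ².
d²x/dθ² = −r cosθ − r²(cos2θ)/√u − r⁴ sin²2θ/(4u^{3/2}),  u = L² − r² sin²θ = 0.026579 m².
Substituting r = 0.0389 m, L = 0.1676 m, θ = 87.7°: d²x/dθ² = +0.0076899 m.
a = ω²·d²x/dθ² = (240.4)²·(+0.0076899) = +444.41 m/s²;  |a| = 444.41 m/s².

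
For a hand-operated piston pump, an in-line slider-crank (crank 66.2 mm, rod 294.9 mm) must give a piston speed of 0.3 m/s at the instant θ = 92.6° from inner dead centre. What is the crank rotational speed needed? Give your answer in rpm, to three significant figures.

43.8

For an in-line slider-crank, |v_piston| = rω|sinθ|·[1 + r cosθ/√(L² − r² sin²θ)].
With r = 0.0662 m, L = 0.2949 m, θ = 92.6°: the bracketed kinematic factor |dx/dθ| = 0.065441 m.
ω = v/|dx/dθ| = 0.3/0.065441 = 4.5843 rad/s.
N = 60ω/(2π) = 43.777 rpm.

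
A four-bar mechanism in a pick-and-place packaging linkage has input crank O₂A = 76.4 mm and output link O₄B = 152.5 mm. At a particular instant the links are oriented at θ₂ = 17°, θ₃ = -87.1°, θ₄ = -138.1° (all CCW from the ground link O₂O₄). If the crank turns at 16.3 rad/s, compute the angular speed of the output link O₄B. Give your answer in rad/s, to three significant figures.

10.2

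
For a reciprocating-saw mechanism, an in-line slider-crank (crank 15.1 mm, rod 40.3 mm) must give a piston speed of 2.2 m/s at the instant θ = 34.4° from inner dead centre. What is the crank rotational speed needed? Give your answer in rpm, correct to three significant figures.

For an in-line slider-crank, |v_piston| = rω|sinθ|·[1 + r cosθ/√(L² − r² sin²θ)].
With r = 0.0151 m, L = 0.0403 m, θ = 34.4°: the bracketed kinematic factor |dx/dθ| = 0.01123 m.
ω = v/|dx/dθ| = 2.2/0.01123 = 195.91 rad/s.
N = 60ω/(2π) = 1870.8 rpm.

1870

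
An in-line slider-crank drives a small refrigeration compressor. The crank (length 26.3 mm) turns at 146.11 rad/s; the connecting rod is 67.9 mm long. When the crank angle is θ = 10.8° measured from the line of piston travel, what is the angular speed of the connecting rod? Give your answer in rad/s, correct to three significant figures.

55.7

ω = 146.1 rad/s
The rod makes angle φ with the slider axis where L sinφ = r sinθ; differentiating, L cosφ·φ̇ = r ω cosθ.
L cosφ = √(L² − r² sin²θ) = 0.067721 m.
|ω_rod| = r ω |cosθ| / √(L² − r² sin²θ) = 0.0263·146.1·0.98229/0.067721 = 55.738 rad/s.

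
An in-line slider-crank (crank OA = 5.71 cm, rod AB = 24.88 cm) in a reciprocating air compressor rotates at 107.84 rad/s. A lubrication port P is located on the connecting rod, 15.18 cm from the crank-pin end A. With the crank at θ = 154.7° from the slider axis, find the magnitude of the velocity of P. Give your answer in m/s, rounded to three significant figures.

ω = 107.8 rad/s.  Crank-pin speed |V_A| = rω = 6.1577 m/s, perpendicular to OA.
Rod angle: sinφ = −(r/L) sinθ ⇒ φ = -5.629°; ω_rod = −rω cosθ/√(L²−r²sin²θ) = +22.484 rad/s.
V_P = V_A + ω_rod × AP, with AP = 0.1518 m along the rod.
Components: V_Px = −rω sinθ − a·ω_rod·sinφ = -2.2968 m/s;  V_Py = rω cosθ + a·ω_rod·cosφ = -2.1704 m/s.
|V_P| = √(V_Px² + V_Py²) = 3.1601 m/s.

3.16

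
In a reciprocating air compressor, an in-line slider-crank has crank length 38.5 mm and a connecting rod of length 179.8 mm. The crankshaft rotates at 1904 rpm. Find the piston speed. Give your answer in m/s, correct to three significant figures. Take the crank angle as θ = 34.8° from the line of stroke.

ω = 2π·1904/60 = 199.4 rad/s
For an in-line slider-crank, x = r cosθ + √(L² − r² sin²θ), so v = −rω sinθ·[1 + r cosθ/√(L² − r² sin²θ)].
With r = 0.0385 m, L = 0.1798 m, θ = 34.8°: √(L² − r² sin²θ) = 0.17845 m.
v = −0.0385·199.4·0.57071·[1 + 0.0385·0.82115/0.17845] = -5.1571 m/s.
|v| = 5.1571 m/s.

5.16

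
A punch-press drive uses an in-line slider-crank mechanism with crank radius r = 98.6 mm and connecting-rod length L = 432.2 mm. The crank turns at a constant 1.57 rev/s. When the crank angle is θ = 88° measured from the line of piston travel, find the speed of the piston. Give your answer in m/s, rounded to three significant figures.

0.980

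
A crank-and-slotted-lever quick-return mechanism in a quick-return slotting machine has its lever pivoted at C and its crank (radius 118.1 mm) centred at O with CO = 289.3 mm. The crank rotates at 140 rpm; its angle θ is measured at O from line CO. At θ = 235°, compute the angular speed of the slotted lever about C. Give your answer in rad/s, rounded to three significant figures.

1.42

ω = 14.66 rad/s (from 140 rpm).
Crank pin A relative to C: A = (d + r cosθ, r sinθ); lever angle φ = atan2(r sinθ, d + r cosθ).
Differentiating tanφ: φ̇ = rω(d cosθ + r)/(d² + r² + 2dr cosθ).
d² + r² + 2dr cosθ = |CA|² = 0.0584481 m²;  d cosθ + r = -0.047836 m.
|ω_lever| = |0.1181·14.66·-0.047836| / 0.0584481 = 1.4171 rad/s.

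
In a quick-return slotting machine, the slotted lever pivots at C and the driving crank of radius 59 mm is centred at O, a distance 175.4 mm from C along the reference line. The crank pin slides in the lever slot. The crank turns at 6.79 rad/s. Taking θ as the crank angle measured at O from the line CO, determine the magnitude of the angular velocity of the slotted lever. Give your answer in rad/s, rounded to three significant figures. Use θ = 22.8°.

ω = 6.79 rad/s
Crank pin A relative to C: A = (d + r cosθ, r sinθ); lever angle φ = atan2(r sinθ, d + r cosθ).
Differentiating tanφ: φ̇ = rω(d cosθ + r)/(d² + r² + 2dr cosθ).
d² + r² + 2dr cosθ = |CA|² = 0.0533261 m²;  d cosθ + r = +0.22069 m.
|ω_lever| = |0.059·6.79·+0.22069| / 0.0533261 = 1.658 rad/s.

1.66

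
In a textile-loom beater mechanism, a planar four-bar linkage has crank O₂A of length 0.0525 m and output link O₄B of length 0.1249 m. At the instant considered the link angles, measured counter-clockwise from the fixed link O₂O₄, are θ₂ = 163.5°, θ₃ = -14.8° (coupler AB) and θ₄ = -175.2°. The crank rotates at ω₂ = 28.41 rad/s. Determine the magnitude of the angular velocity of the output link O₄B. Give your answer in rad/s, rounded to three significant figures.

ω₂ = 28.41 rad/s
Differentiating the loop-closure r₂e^{iθ₂}+r₃e^{iθ₃}=r₁+r₄e^{iθ₄} gives r₂ω₂e^{iθ₂}+r₃ω₃e^{iθ₃}=r₄ω₄e^{iθ₄}.
Eliminating the other unknown: ω₄ = r₂ω₂ sin(θ₂−θ₃) / [r₄ sin(θ₄−θ₃)].
Numerator sine = +0.02967; denominator sine = -0.33545.
Result = 0.0525·28.41·(+0.02967) / (0.1249·(-0.33545)) = -1.0561 rad/s; magnitude 1.0561 rad/s.

1.06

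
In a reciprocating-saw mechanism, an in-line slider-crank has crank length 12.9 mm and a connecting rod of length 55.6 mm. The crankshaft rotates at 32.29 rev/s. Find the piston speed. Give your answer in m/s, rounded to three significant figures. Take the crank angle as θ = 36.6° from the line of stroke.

1.85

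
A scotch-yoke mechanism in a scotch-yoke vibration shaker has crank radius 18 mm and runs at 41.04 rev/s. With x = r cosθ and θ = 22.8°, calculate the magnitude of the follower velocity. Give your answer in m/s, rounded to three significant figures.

ω = 257.9 rad/s (from 41.04 rev/s).
x = r cosθ ⇒ ẋ = −rω sinθ.
|v| = rω|sinθ| = 0.018·257.9·|sin 22.8°| = 1.7987 m/s.

1.80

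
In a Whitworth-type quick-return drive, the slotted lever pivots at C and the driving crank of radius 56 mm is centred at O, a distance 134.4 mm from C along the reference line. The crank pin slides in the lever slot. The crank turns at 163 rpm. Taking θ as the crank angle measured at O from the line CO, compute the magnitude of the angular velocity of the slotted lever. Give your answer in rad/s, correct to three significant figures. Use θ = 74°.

3.51

ω = 17.07 rad/s (from 163 rpm).
Crank pin A relative to C: A = (d + r cosθ, r sinθ); lever angle φ = atan2(r sinθ, d + r cosθ).
Differentiating tanφ: φ̇ = rω(d cosθ + r)/(d² + r² + 2dr cosθ).
d² + r² + 2dr cosθ = |CA|² = 0.0253485 m²;  d cosθ + r = +0.093046 m.
|ω_lever| = |0.056·17.07·+0.093046| / 0.0253485 = 3.5087 rad/s.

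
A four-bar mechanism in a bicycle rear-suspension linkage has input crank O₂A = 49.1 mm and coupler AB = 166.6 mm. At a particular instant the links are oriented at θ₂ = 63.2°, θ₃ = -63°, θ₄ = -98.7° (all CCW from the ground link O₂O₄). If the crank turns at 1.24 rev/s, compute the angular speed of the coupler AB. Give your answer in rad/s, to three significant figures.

1.22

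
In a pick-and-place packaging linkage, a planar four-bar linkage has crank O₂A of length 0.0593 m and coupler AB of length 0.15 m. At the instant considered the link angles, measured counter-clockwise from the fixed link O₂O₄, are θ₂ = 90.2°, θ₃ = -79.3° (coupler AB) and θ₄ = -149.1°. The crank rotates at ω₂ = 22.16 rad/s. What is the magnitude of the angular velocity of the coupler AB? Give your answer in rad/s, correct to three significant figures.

8.03

ω₂ = 22.16 rad/s
Differentiating the loop-closure r₂e^{iθ₂}+r₃e^{iθ₃}=r₁+r₄e^{iθ₄} gives r₂ω₂e^{iθ₂}+r₃ω₃e^{iθ₃}=r₄ω₄e^{iθ₄}.
Eliminating the other unknown: ω₃ = r₂ω₂ sin(θ₄−θ₂) / [r₃ sin(θ₃−θ₄)].
Numerator sine = +0.85985; denominator sine = +0.93849.
Result = 0.0593·22.16·(+0.85985) / (0.15·(+0.93849)) = +8.0265 rad/s; magnitude 8.0265 rad/s.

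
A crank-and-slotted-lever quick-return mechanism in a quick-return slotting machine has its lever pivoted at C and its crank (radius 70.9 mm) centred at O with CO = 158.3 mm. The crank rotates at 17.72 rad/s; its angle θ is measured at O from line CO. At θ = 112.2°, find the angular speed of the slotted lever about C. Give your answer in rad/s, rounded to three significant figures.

0.645

ω = 17.72 rad/s
Crank pin A relative to C: A = (d + r cosθ, r sinθ); lever angle φ = atan2(r sinθ, d + r cosθ).
Differentiating tanφ: φ̇ = rω(d cosθ + r)/(d² + r² + 2dr cosθ).
d² + r² + 2dr cosθ = |CA|² = 0.0216043 m²;  d cosθ + r = +0.011088 m.
|ω_lever| = |0.0709·17.72·+0.011088| / 0.0216043 = 0.64478 rad/s.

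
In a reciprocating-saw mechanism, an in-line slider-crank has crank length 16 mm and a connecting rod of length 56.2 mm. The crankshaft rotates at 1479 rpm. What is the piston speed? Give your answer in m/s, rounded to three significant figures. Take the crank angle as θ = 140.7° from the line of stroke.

ω = 2π·1479/60 = 154.9 rad/s
For an in-line slider-crank, x = r cosθ + √(L² − r² sin²θ), so v = −rω sinθ·[1 + r cosθ/√(L² − r² sin²θ)].
With r = 0.016 m, L = 0.0562 m, θ = 140.7°: √(L² − r² sin²θ) = 0.055279 m.
v = −0.016·154.9·0.63338·[1 + 0.016·-0.77384/0.055279] = -1.218 m/s.
|v| = 1.218 m/s.

1.22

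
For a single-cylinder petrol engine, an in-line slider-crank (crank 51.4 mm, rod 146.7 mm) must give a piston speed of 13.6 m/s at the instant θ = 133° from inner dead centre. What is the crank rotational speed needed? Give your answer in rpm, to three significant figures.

For an in-line slider-crank, |v_piston| = rω|sinθ|·[1 + r cosθ/√(L² − r² sin²θ)].
With r = 0.0514 m, L = 0.1467 m, θ = 133°: the bracketed kinematic factor |dx/dθ| = 0.028299 m.
ω = v/|dx/dθ| = 13.6/0.028299 = 480.59 rad/s.
N = 60ω/(2π) = 4589.3 rpm.

4590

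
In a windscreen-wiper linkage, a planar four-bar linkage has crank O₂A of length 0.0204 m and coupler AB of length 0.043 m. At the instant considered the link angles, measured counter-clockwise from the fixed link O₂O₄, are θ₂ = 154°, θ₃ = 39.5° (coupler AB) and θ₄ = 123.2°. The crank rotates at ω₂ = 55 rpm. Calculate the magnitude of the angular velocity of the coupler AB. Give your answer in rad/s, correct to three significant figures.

1.41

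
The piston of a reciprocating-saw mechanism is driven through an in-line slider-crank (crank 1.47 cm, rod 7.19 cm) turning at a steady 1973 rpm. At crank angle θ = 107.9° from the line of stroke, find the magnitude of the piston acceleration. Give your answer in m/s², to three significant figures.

298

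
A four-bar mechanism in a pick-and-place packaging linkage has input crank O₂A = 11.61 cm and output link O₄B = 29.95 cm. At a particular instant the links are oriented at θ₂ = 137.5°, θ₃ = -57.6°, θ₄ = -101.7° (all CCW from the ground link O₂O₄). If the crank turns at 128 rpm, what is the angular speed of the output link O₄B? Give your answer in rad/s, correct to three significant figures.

1.95

ω₂ = 13.4 rad/s (from 128 rpm).
Differentiating the loop-closure r₂e^{iθ₂}+r₃e^{iθ₃}=r₁+r₄e^{iθ₄} gives r₂ω₂e^{iθ₂}+r₃ω₃e^{iθ₃}=r₄ω₄e^{iθ₄}.
Eliminating the other unknown: ω₄ = r₂ω₂ sin(θ₂−θ₃) / [r₄ sin(θ₄−θ₃)].
Numerator sine = -0.26050; denominator sine = -0.69591.
Result = 0.1161·13.4·(-0.26050) / (0.2995·(-0.69591)) = +1.9451 rad/s; magnitude 1.9451 rad/s.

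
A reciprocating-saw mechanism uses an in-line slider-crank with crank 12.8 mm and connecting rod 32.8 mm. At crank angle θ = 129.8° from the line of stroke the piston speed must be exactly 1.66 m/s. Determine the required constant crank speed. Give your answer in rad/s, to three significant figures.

229

For an in-line slider-crank, |v_piston| = rω|sinθ|·[1 + r cosθ/√(L² − r² sin²θ)].
With r = 0.0128 m, L = 0.0328 m, θ = 129.8°: the bracketed kinematic factor |dx/dθ| = 0.007259 m.
ω = v/|dx/dθ| = 1.66/0.007259 = 228.68 rad/s.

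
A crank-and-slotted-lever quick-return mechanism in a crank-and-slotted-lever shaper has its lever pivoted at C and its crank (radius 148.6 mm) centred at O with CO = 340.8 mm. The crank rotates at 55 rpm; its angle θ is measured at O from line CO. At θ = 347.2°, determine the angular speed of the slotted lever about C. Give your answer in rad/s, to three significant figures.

ω = 5.76 rad/s (from 55 rpm).
Crank pin A relative to C: A = (d + r cosθ, r sinθ); lever angle φ = atan2(r sinθ, d + r cosθ).
Differentiating tanφ: φ̇ = rω(d cosθ + r)/(d² + r² + 2dr cosθ).
d² + r² + 2dr cosθ = |CA|² = 0.236995 m²;  d cosθ + r = +0.48093 m.
|ω_lever| = |0.1486·5.76·+0.48093| / 0.236995 = 1.7368 rad/s.

1.74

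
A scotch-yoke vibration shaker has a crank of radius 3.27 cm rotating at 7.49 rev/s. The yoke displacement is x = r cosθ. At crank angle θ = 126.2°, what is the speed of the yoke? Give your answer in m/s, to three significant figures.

1.24

ω = 47.06 rad/s (from 7.49 rev/s).
x = r cosθ ⇒ ẋ = −rω sinθ.
|v| = rω|sinθ| = 0.0327·47.06·|sin 126.2°| = 1.2418 m/s.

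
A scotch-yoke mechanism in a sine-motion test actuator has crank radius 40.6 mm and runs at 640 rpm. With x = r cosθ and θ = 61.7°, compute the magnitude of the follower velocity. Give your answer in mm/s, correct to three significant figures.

2400

ω = 67.02 rad/s (from 640 rpm).
x = r cosθ ⇒ ẋ = −rω sinθ.
|v| = rω|sinθ| = 0.0406·67.02·|sin 61.7°| = 2.3958 m/s = 2395.8 mm/s.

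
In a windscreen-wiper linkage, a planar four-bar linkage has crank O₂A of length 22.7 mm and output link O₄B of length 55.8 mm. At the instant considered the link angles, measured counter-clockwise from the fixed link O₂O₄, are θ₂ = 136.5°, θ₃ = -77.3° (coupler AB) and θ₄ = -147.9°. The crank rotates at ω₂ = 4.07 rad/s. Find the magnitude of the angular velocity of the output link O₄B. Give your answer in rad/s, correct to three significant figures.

0.977

ω₂ = 4.07 rad/s
Differentiating the loop-closure r₂e^{iθ₂}+r₃e^{iθ₃}=r₁+r₄e^{iθ₄} gives r₂ω₂e^{iθ₂}+r₃ω₃e^{iθ₃}=r₄ω₄e^{iθ₄}.
Eliminating the other unknown: ω₄ = r₂ω₂ sin(θ₂−θ₃) / [r₄ sin(θ₄−θ₃)].
Numerator sine = -0.55630; denominator sine = -0.94322.
Result = 0.0227·4.07·(-0.55630) / (0.0558·(-0.94322)) = +0.97651 rad/s; magnitude 0.97651 rad/s.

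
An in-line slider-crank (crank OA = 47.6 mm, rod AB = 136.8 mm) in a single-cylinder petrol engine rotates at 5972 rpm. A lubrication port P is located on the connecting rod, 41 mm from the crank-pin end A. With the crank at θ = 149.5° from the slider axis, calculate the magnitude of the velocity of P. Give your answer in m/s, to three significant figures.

22.6

ω = 625.4 rad/s.  Crank-pin speed |V_A| = rω = 29.768 m/s, perpendicular to OA.
Rod angle: sinφ = −(r/L) sinθ ⇒ φ = -10.172°; ω_rod = −rω cosθ/√(L²−r²sin²θ) = +190.49 rad/s.
V_P = V_A + ω_rod × AP, with AP = 0.041 m along the rod.
Components: V_Px = −rω sinθ − a·ω_rod·sinφ = -13.729 m/s;  V_Py = rω cosθ + a·ω_rod·cosφ = -17.962 m/s.
|V_P| = √(V_Px² + V_Py²) = 22.608 m/s.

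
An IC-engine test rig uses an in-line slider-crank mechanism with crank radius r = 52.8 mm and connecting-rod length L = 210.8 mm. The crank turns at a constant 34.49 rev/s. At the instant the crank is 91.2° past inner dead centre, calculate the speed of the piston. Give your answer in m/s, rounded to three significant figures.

11.4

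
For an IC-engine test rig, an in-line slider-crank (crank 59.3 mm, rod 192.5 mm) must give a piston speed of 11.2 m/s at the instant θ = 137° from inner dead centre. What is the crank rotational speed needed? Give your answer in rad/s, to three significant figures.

360

For an in-line slider-crank, |v_piston| = rω|sinθ|·[1 + r cosθ/√(L² − r² sin²θ)].
With r = 0.0593 m, L = 0.1925 m, θ = 137°: the bracketed kinematic factor |dx/dθ| = 0.031123 m.
ω = v/|dx/dθ| = 11.2/0.031123 = 359.86 rad/s.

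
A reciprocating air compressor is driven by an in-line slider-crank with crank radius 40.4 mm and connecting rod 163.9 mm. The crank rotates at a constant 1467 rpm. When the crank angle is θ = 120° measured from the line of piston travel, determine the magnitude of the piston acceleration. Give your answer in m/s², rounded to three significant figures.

594

ω = 2π·1467/60 = 153.6 rad/s
x(θ) = r cosθ + √(L² − r² sin²θ); with ω constant, a = ω²·d²x/dθ².
d²x/dθ² = −r cosθ − r²(cos2θ)/√u − r⁴ sin²2θ/(4u^{3/2}),  u = L² − r² sin²θ = 0.0256391 m².
Substituting r = 0.0404 m, L = 0.1639 m, θ = 120°: d²x/dθ² = +0.025175 m.
a = ω²·d²x/dθ² = (153.6)²·(+0.025175) = +594.14 m/s²;  |a| = 594.14 m/s².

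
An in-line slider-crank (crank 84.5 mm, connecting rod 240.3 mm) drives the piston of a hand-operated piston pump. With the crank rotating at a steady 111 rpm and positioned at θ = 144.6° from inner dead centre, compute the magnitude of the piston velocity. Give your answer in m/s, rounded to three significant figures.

ω = 2π·111/60 = 11.62 rad/s
For an in-line slider-crank, x = r cosθ + √(L² − r² sin²θ), so v = −rω sinθ·[1 + r cosθ/√(L² − r² sin²θ)].
With r = 0.0845 m, L = 0.2403 m, θ = 144.6°: √(L² − r² sin²θ) = 0.23526 m.
v = −0.0845·11.62·0.57928·[1 + 0.0845·-0.81513/0.23526] = -0.4024 m/s.
|v| = 0.4024 m/s.

0.402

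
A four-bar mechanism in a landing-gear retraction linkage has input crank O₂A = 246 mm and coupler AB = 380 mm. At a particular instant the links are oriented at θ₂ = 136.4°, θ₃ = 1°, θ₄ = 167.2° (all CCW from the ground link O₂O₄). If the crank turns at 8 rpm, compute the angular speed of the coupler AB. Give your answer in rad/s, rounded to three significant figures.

ω₂ = 0.8378 rad/s (from 8 rpm).
Differentiating the loop-closure r₂e^{iθ₂}+r₃e^{iθ₃}=r₁+r₄e^{iθ₄} gives r₂ω₂e^{iθ₂}+r₃ω₃e^{iθ₃}=r₄ω₄e^{iθ₄}.
Eliminating the other unknown: ω₃ = r₂ω₂ sin(θ₄−θ₂) / [r₃ sin(θ₃−θ₄)].
Numerator sine = +0.51204; denominator sine = -0.23853.
Result = 0.246·0.8378·(+0.51204) / (0.38·(-0.23853)) = -1.1642 rad/s; magnitude 1.1642 rad/s.

1.16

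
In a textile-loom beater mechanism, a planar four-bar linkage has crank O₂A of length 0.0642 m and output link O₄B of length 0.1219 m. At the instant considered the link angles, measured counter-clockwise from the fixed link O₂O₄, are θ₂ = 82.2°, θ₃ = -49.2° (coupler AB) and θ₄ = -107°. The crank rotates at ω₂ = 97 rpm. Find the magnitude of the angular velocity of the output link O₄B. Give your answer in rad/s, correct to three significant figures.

ω₂ = 10.16 rad/s (from 97 rpm).
Differentiating the loop-closure r₂e^{iθ₂}+r₃e^{iθ₃}=r₁+r₄e^{iθ₄} gives r₂ω₂e^{iθ₂}+r₃ω₃e^{iθ₃}=r₄ω₄e^{iθ₄}.
Eliminating the other unknown: ω₄ = r₂ω₂ sin(θ₂−θ₃) / [r₄ sin(θ₄−θ₃)].
Numerator sine = +0.75011; denominator sine = -0.84619.
Result = 0.0642·10.16·(+0.75011) / (0.1219·(-0.84619)) = -4.7423 rad/s; magnitude 4.7423 rad/s.

4.74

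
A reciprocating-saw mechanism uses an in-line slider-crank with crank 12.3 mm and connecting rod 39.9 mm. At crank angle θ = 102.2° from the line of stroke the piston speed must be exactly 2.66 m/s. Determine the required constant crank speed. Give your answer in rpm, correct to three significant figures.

2270

For an in-line slider-crank, |v_piston| = rω|sinθ|·[1 + r cosθ/√(L² − r² sin²θ)].
With r = 0.0123 m, L = 0.0399 m, θ = 102.2°: the bracketed kinematic factor |dx/dθ| = 0.011201 m.
ω = v/|dx/dθ| = 2.66/0.011201 = 237.48 rad/s.
N = 60ω/(2π) = 2267.8 rpm.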